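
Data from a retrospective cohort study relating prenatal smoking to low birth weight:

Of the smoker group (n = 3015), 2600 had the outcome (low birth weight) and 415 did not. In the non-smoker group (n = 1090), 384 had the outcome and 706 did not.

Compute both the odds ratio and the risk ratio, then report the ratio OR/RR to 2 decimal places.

From the description: a = 2600, b = 415, c = 384, d = 706.
OR = (2600·706)/(415·384) = 1835600/159360 = 11.51857
Risk in exposed = 2600/3015 = 0.86235; risk in unexposed = 384/1090 = 0.35229; RR = 2.44783
OR/RR = 11.51857 / 2.44783 = 4.70563
The outcome is not rare, so the OR lies further from 1 than the RR.

4.71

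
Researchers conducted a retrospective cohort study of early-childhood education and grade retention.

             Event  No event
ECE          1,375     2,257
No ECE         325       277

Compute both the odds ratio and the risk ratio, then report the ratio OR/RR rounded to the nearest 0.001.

Cells: a = 1375, b = 2257, c = 325, d = 277.
OR = (1375·277)/(2257·325) = 380875/733525 = 0.51924
Risk in exposed = 1375/3632 = 0.37858; risk in unexposed = 325/602 = 0.53987; RR = 0.70125
OR/RR = 0.51924 / 0.70125 = 0.74045
The outcome is not rare, so the OR lies further from 1 than the RR.

0.740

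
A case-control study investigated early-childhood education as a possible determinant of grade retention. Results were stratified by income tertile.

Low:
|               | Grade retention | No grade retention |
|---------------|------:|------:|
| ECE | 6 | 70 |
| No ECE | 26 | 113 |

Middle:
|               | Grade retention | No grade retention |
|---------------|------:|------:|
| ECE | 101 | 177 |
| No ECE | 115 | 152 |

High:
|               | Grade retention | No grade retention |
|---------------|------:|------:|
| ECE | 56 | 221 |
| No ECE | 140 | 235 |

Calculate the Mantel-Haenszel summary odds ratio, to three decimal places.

OR_MH = Σ(aᵢdᵢ/nᵢ) / Σ(bᵢcᵢ/nᵢ), where nᵢ is the stratum total.
Stratum 1 (Low): n = 215; a·d/n = 6·113/215 = 3.1535; b·c/n = 70·26/215 = 8.4651
Stratum 2 (Middle): n = 545; a·d/n = 101·152/545 = 28.1688; b·c/n = 177·115/545 = 37.3486
Stratum 3 (High): n = 652; a·d/n = 56·235/652 = 20.1840; b·c/n = 221·140/652 = 47.4540
OR_MH = (3.1535 + 28.1688 + 20.1840) / (8.4651 + 37.3486 + 47.4540) = 51.5063 / 93.2677 = 0.55224

0.552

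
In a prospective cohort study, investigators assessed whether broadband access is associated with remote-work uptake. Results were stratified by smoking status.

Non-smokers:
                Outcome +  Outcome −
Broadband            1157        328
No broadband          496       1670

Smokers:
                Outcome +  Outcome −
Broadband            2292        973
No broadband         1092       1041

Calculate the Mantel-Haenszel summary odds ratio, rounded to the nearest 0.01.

OR_MH = Σ(aᵢdᵢ/nᵢ) / Σ(bᵢcᵢ/nᵢ), where nᵢ is the stratum total.
Stratum 1 (Non-smokers): n = 3651; a·d/n = 1157·1670/3651 = 529.2221; b·c/n = 328·496/3651 = 44.5598
Stratum 2 (Smokers): n = 5398; a·d/n = 2292·1041/5398 = 442.0104; b·c/n = 973·1092/5398 = 196.8351
OR_MH = (529.2221 + 442.0104) / (44.5598 + 196.8351) = 971.2325 / 241.3950 = 4.02342

4.02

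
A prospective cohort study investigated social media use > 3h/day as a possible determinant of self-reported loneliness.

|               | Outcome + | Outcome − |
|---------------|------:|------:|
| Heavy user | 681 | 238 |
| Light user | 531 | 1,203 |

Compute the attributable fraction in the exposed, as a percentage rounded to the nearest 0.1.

Cells: a = 681, b = 238, c = 531, d = 1203.
Risk in exposed = 681/919 = 0.74102; risk in unexposed = 531/1734 = 0.30623.
RR = 0.74102/0.30623 = 2.41984
AR% = (RR − 1)/RR × 100 = (2.41984 − 1)/2.41984 × 100 = 58.6749%

58.7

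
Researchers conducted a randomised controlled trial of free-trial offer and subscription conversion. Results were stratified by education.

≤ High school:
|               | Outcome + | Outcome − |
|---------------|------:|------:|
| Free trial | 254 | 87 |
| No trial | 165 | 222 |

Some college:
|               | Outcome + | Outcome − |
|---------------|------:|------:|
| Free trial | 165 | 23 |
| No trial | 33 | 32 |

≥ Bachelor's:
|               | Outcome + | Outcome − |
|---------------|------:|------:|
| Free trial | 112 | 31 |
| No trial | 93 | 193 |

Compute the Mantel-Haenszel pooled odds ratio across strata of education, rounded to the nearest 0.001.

5.052

OR_MH = Σ(aᵢdᵢ/nᵢ) / Σ(bᵢcᵢ/nᵢ), where nᵢ is the stratum total.
Stratum 1 (≤ High school): n = 728; a·d/n = 254·222/728 = 77.4560; b·c/n = 87·165/728 = 19.7184
Stratum 2 (Some college): n = 253; a·d/n = 165·32/253 = 20.8696; b·c/n = 23·33/253 = 3.0000
Stratum 3 (≥ Bachelor's): n = 429; a·d/n = 112·193/429 = 50.3869; b·c/n = 31·93/429 = 6.7203
OR_MH = (77.4560 + 20.8696 + 50.3869) / (19.7184 + 3.0000 + 6.7203) = 148.7126 / 29.4387 = 5.05160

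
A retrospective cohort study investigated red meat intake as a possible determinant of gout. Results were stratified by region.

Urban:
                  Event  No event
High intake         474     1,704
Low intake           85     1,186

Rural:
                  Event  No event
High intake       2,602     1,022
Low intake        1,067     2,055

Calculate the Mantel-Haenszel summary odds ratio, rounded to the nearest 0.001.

4.693

OR_MH = Σ(aᵢdᵢ/nᵢ) / Σ(bᵢcᵢ/nᵢ), where nᵢ is the stratum total.
Stratum 1 (Urban): n = 3449; a·d/n = 474·1186/3449 = 162.9933; b·c/n = 1704·85/3449 = 41.9948
Stratum 2 (Rural): n = 6746; a·d/n = 2602·2055/6746 = 792.6342; b·c/n = 1022·1067/6746 = 161.6475
OR_MH = (162.9933 + 792.6342) / (41.9948 + 161.6475) = 955.6275 / 203.6423 = 4.69268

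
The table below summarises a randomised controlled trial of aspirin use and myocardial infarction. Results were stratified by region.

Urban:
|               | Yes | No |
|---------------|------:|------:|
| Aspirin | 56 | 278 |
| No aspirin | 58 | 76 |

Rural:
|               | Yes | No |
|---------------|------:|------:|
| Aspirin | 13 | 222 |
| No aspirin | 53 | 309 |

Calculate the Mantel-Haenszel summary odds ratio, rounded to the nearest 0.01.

0.29

OR_MH = Σ(aᵢdᵢ/nᵢ) / Σ(bᵢcᵢ/nᵢ), where nᵢ is the stratum total.
Stratum 1 (Urban): n = 468; a·d/n = 56·76/468 = 9.0940; b·c/n = 278·58/468 = 34.4530
Stratum 2 (Rural): n = 597; a·d/n = 13·309/597 = 6.7286; b·c/n = 222·53/597 = 19.7085
OR_MH = (9.0940 + 6.7286) / (34.4530 + 19.7085) = 15.8227 / 54.1615 = 0.29214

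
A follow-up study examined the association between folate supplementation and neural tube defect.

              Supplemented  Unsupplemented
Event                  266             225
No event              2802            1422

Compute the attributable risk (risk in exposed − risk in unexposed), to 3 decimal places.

-0.050

Reading the table with exposure as columns: a = 266 (Supplemented, case), b = 2802 (Supplemented, non-case), c = 225 (Unsupplemented, case), d = 1422.
Risk in exposed = 266/3068 = 0.086701; risk in unexposed = 225/1647 = 0.136612.
Risk difference = 0.086701 − 0.136612 = -0.049911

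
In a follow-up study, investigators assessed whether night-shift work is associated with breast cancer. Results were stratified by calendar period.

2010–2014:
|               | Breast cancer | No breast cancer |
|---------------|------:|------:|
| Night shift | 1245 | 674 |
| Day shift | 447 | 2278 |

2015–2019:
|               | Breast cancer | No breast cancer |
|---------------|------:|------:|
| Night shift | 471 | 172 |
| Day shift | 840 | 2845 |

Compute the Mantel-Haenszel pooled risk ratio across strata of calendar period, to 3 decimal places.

3.656

RR_MH = Σ(aᵢ·n₀ᵢ/nᵢ) / Σ(cᵢ·n₁ᵢ/nᵢ), with n₁ᵢ = aᵢ+bᵢ (exposed), n₀ᵢ = cᵢ+dᵢ (unexposed), nᵢ = n₁ᵢ+n₀ᵢ.
Stratum 1 (2010–2014): n₁ = 1919, n₀ = 2725, n = 4644; a·n₀/n = 1245·2725/4644 = 730.5394; c·n₁/n = 447·1919/4644 = 184.7099
Stratum 2 (2015–2019): n₁ = 643, n₀ = 3685, n = 4328; a·n₀/n = 471·3685/4328 = 401.0247; c·n₁/n = 840·643/4328 = 124.7967
RR_MH = (730.5394 + 401.0247) / (184.7099 + 124.7967) = 1131.5641 / 309.5066 = 3.65603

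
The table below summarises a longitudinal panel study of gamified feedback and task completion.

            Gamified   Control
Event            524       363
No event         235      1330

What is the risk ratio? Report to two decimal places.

3.22

Reading the table with exposure as columns: a = 524 (Gamified, case), b = 235 (Gamified, non-case), c = 363 (Control, case), d = 1330.
Risk in exposed = 524/759 = 0.69038; risk in unexposed = 363/1693 = 0.21441.
RR = 0.69038 / 0.21441 = 3.21988
The risk among the exposed is 3.22 times that among the unexposed.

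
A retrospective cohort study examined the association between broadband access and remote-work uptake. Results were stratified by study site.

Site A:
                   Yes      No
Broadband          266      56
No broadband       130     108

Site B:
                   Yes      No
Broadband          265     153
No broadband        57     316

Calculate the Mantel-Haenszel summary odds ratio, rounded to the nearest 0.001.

6.542

OR_MH = Σ(aᵢdᵢ/nᵢ) / Σ(bᵢcᵢ/nᵢ), where nᵢ is the stratum total.
Stratum 1 (Site A): n = 560; a·d/n = 266·108/560 = 51.3000; b·c/n = 56·130/560 = 13.0000
Stratum 2 (Site B): n = 791; a·d/n = 265·316/791 = 105.8660; b·c/n = 153·57/791 = 11.0253
OR_MH = (51.3000 + 105.8660) / (13.0000 + 11.0253) = 157.1660 / 24.0253 = 6.54169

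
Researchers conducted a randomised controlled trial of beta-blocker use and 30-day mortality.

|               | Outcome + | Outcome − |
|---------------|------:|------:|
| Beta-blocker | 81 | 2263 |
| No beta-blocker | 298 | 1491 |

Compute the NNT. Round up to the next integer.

Risk in treated group = 81/2344 = 0.03456; risk in control = 298/1789 = 0.16657.
Absolute risk reduction = 0.16657 − 0.03456 = 0.13202
NNT = 1 / ARR = 1 / 0.13202 = 7.575 → round up → 8

8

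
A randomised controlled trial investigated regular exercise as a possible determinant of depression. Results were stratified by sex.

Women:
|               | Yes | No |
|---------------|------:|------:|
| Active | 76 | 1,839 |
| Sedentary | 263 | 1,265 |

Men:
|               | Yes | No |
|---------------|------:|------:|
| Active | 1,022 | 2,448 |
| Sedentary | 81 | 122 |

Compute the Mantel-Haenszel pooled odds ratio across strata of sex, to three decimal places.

0.318

OR_MH = Σ(aᵢdᵢ/nᵢ) / Σ(bᵢcᵢ/nᵢ), where nᵢ is the stratum total.
Stratum 1 (Women): n = 3443; a·d/n = 76·1265/3443 = 27.9233; b·c/n = 1839·263/3443 = 140.4755
Stratum 2 (Men): n = 3673; a·d/n = 1022·122/3673 = 33.9461; b·c/n = 2448·81/3673 = 53.9853
OR_MH = (27.9233 + 33.9461) / (140.4755 + 53.9853) = 61.8694 / 194.4608 = 0.31816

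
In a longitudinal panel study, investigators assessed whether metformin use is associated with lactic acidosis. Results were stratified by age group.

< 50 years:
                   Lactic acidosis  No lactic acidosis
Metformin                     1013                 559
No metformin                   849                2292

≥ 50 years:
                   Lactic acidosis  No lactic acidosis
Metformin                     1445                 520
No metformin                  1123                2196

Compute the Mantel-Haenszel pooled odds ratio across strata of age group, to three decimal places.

5.176

OR_MH = Σ(aᵢdᵢ/nᵢ) / Σ(bᵢcᵢ/nᵢ), where nᵢ is the stratum total.
Stratum 1 (< 50 years): n = 4713; a·d/n = 1013·2292/4713 = 492.6365; b·c/n = 559·849/4713 = 100.6983
Stratum 2 (≥ 50 years): n = 5284; a·d/n = 1445·2196/5284 = 600.5337; b·c/n = 520·1123/5284 = 110.5148
OR_MH = (492.6365 + 600.5337) / (100.6983 + 110.5148) = 1093.1702 / 211.2130 = 5.17568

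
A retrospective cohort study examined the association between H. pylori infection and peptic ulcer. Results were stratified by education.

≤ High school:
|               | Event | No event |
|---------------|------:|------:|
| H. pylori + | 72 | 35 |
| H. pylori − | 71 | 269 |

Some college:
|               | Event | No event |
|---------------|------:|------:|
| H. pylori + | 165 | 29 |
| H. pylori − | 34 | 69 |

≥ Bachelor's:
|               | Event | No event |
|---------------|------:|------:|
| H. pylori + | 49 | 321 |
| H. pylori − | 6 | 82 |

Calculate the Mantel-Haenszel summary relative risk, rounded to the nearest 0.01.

2.76

RR_MH = Σ(aᵢ·n₀ᵢ/nᵢ) / Σ(cᵢ·n₁ᵢ/nᵢ), with n₁ᵢ = aᵢ+bᵢ (exposed), n₀ᵢ = cᵢ+dᵢ (unexposed), nᵢ = n₁ᵢ+n₀ᵢ.
Stratum 1 (≤ High school): n₁ = 107, n₀ = 340, n = 447; a·n₀/n = 72·340/447 = 54.7651; c·n₁/n = 71·107/447 = 16.9955
Stratum 2 (Some college): n₁ = 194, n₀ = 103, n = 297; a·n₀/n = 165·103/297 = 57.2222; c·n₁/n = 34·194/297 = 22.2088
Stratum 3 (≥ Bachelor's): n₁ = 370, n₀ = 88, n = 458; a·n₀/n = 49·88/458 = 9.4148; c·n₁/n = 6·370/458 = 4.8472
RR_MH = (54.7651 + 57.2222 + 9.4148) / (16.9955 + 22.2088 + 4.8472) = 121.4022 / 44.0514 = 2.75592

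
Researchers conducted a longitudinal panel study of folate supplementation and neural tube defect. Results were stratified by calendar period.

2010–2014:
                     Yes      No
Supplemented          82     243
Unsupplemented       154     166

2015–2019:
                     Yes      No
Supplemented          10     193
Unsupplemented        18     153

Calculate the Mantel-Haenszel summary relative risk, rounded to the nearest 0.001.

0.518

RR_MH = Σ(aᵢ·n₀ᵢ/nᵢ) / Σ(cᵢ·n₁ᵢ/nᵢ), with n₁ᵢ = aᵢ+bᵢ (exposed), n₀ᵢ = cᵢ+dᵢ (unexposed), nᵢ = n₁ᵢ+n₀ᵢ.
Stratum 1 (2010–2014): n₁ = 325, n₀ = 320, n = 645; a·n₀/n = 82·320/645 = 40.6822; c·n₁/n = 154·325/645 = 77.5969
Stratum 2 (2015–2019): n₁ = 203, n₀ = 171, n = 374; a·n₀/n = 10·171/374 = 4.5722; c·n₁/n = 18·203/374 = 9.7701
RR_MH = (40.6822 + 4.5722) / (77.5969 + 9.7701) = 45.2544 / 87.3670 = 0.51798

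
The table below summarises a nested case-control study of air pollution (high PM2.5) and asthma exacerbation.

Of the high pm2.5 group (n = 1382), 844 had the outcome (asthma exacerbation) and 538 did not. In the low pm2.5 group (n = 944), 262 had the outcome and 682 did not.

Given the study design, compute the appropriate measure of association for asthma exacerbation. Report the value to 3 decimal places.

From the description: a = 844, b = 538, c = 262, d = 682.
This is a nested case-control study: participants were sampled on outcome status, so risks in the source population cannot be estimated directly — relative risk is not valid here. The odds ratio is the appropriate measure.
OR = (a·d)/(b·c) = (844 × 682) / (538 × 262) = 575608 / 140956 = 4.08360

4.084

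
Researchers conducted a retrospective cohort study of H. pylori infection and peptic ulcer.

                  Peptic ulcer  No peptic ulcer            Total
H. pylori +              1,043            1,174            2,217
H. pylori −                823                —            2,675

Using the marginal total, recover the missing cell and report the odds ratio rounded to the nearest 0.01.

2.00

The missing cell is in the unexposed row: 2675 − 823 = 1852.
So a = 1043, b = 1174, c = 823, d = 1852.
OR = (a·d)/(b·c) = (1043 × 1852) / (1174 × 823) = 1931636 / 966202 = 1.99921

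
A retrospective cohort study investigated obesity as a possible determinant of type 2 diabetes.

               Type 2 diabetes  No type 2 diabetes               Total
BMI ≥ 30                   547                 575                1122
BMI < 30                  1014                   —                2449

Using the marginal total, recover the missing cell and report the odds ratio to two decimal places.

1.35

The missing cell is in the unexposed row: 2449 − 1014 = 1435.
So a = 547, b = 575, c = 1014, d = 1435.
OR = (a·d)/(b·c) = (547 × 1435) / (575 × 1014) = 784945 / 583050 = 1.34627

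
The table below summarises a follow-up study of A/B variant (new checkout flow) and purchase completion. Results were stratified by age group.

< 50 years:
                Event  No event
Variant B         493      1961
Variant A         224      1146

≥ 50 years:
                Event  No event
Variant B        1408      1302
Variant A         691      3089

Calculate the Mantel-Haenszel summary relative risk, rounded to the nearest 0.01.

RR_MH = Σ(aᵢ·n₀ᵢ/nᵢ) / Σ(cᵢ·n₁ᵢ/nᵢ), with n₁ᵢ = aᵢ+bᵢ (exposed), n₀ᵢ = cᵢ+dᵢ (unexposed), nᵢ = n₁ᵢ+n₀ᵢ.
Stratum 1 (< 50 years): n₁ = 2454, n₀ = 1370, n = 3824; a·n₀/n = 493·1370/3824 = 176.6240; c·n₁/n = 224·2454/3824 = 143.7490
Stratum 2 (≥ 50 years): n₁ = 2710, n₀ = 3780, n = 6490; a·n₀/n = 1408·3780/6490 = 820.0678; c·n₁/n = 691·2710/6490 = 288.5378
RR_MH = (176.6240 + 820.0678) / (143.7490 + 288.5378) = 996.6918 / 432.2867 = 2.30563

2.31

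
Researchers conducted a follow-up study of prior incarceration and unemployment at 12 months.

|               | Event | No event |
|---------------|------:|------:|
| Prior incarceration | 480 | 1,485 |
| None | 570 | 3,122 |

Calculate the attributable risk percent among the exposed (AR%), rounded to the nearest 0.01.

Cells: a = 480, b = 1485, c = 570, d = 3122.
Risk in exposed = 480/1965 = 0.24427; risk in unexposed = 570/3692 = 0.15439.
RR = 0.24427/0.15439 = 1.58222
AR% = (RR − 1)/RR × 100 = (1.58222 − 1)/1.58222 × 100 = 36.7975%

36.80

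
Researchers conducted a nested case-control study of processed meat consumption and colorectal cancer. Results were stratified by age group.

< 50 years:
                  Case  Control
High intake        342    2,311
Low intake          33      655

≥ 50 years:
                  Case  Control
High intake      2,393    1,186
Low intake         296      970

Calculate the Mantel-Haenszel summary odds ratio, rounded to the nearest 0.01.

5.73

OR_MH = Σ(aᵢdᵢ/nᵢ) / Σ(bᵢcᵢ/nᵢ), where nᵢ is the stratum total.
Stratum 1 (< 50 years): n = 3341; a·d/n = 342·655/3341 = 67.0488; b·c/n = 2311·33/3341 = 22.8264
Stratum 2 (≥ 50 years): n = 4845; a·d/n = 2393·970/4845 = 479.0939; b·c/n = 1186·296/4845 = 72.4574
OR_MH = (67.0488 + 479.0939) / (22.8264 + 72.4574) = 546.1427 / 95.2838 = 5.73175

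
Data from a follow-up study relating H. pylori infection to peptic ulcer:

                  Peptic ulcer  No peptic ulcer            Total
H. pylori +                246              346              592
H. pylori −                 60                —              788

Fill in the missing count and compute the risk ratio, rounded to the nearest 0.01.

The missing cell is in the unexposed row: 788 − 60 = 728.
So a = 246, b = 346, c = 60, d = 728.
RR = [a/(a+b)] / [c/(c+d)] = (246/592) / (60/788) = 0.41554/0.07614 = 5.45743

5.46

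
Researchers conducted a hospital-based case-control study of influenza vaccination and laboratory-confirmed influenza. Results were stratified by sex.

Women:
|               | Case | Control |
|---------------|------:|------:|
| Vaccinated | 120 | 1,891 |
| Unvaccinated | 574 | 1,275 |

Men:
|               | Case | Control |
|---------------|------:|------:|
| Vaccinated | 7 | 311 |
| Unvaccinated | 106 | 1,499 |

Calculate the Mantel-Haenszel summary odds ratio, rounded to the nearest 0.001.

0.151

OR_MH = Σ(aᵢdᵢ/nᵢ) / Σ(bᵢcᵢ/nᵢ), where nᵢ is the stratum total.
Stratum 1 (Women): n = 3860; a·d/n = 120·1275/3860 = 39.6373; b·c/n = 1891·574/3860 = 281.2005
Stratum 2 (Men): n = 1923; a·d/n = 7·1499/1923 = 5.4566; b·c/n = 311·106/1923 = 17.1430
OR_MH = (39.6373 + 5.4566) / (281.2005 + 17.1430) = 45.0939 / 298.3435 = 0.15115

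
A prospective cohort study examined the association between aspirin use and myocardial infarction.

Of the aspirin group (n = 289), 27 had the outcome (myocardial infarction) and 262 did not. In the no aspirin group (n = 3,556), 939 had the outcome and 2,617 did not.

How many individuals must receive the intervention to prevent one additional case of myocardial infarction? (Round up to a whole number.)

Risk in treated group = 27/289 = 0.09343; risk in control = 939/3556 = 0.26406.
Absolute risk reduction = 0.26406 − 0.09343 = 0.17064
NNT = 1 / ARR = 1 / 0.17064 = 5.860 → round up → 6

6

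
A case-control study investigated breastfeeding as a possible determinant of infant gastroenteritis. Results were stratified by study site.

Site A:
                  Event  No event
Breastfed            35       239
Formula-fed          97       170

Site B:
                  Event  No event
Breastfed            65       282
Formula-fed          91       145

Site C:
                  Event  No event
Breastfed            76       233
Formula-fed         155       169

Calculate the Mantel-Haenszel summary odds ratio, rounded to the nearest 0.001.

OR_MH = Σ(aᵢdᵢ/nᵢ) / Σ(bᵢcᵢ/nᵢ), where nᵢ is the stratum total.
Stratum 1 (Site A): n = 541; a·d/n = 35·170/541 = 10.9982; b·c/n = 239·97/541 = 42.8521
Stratum 2 (Site B): n = 583; a·d/n = 65·145/583 = 16.1664; b·c/n = 282·91/583 = 44.0172
Stratum 3 (Site C): n = 633; a·d/n = 76·169/633 = 20.2907; b·c/n = 233·155/633 = 57.0537
OR_MH = (10.9982 + 16.1664 + 20.2907) / (42.8521 + 44.0172 + 57.0537) = 47.4552 / 143.9230 = 0.32973

0.330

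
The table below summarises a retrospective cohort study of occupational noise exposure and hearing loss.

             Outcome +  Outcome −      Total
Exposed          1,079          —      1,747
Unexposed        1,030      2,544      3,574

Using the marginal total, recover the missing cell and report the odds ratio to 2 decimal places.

3.99

The missing cell is in the exposed row: 1747 − 1079 = 668.
So a = 1079, b = 668, c = 1030, d = 2544.
OR = (a·d)/(b·c) = (1079 × 2544) / (668 × 1030) = 2744976 / 688040 = 3.98956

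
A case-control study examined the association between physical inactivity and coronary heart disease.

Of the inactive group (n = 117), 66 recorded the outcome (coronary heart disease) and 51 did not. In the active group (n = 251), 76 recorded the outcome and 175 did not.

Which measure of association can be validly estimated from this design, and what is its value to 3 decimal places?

2.980

From the description: a = 66, b = 51, c = 76, d = 175.
This is a case-control study: participants were sampled on outcome status, so risks in the source population cannot be estimated directly — relative risk is not valid here. The odds ratio is the appropriate measure.
OR = (a·d)/(b·c) = (66 × 175) / (51 × 76) = 11550 / 3876 = 2.97988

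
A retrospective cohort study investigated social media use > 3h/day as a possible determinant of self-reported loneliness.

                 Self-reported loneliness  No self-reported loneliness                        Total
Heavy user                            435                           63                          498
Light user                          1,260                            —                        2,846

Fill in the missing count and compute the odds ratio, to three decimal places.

The missing cell is in the unexposed row: 2846 − 1260 = 1586.
So a = 435, b = 63, c = 1260, d = 1586.
OR = (a·d)/(b·c) = (435 × 1586) / (63 × 1260) = 689910 / 79380 = 8.69123

8.691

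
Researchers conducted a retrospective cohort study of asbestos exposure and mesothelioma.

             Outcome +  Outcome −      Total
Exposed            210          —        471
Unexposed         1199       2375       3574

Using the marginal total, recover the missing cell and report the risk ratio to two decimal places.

1.33

The missing cell is in the exposed row: 471 − 210 = 261.
So a = 210, b = 261, c = 1199, d = 2375.
RR = [a/(a+b)] / [c/(c+d)] = (210/471) / (1199/3574) = 0.44586/0.33548 = 1.32903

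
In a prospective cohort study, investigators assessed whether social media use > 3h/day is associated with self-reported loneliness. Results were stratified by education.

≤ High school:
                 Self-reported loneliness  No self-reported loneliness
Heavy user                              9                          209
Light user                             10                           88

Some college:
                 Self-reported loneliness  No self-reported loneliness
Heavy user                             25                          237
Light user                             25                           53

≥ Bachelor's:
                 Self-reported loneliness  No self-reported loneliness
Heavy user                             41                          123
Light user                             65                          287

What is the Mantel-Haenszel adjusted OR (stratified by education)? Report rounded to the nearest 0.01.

OR_MH = Σ(aᵢdᵢ/nᵢ) / Σ(bᵢcᵢ/nᵢ), where nᵢ is the stratum total.
Stratum 1 (≤ High school): n = 316; a·d/n = 9·88/316 = 2.5063; b·c/n = 209·10/316 = 6.6139
Stratum 2 (Some college): n = 340; a·d/n = 25·53/340 = 3.8971; b·c/n = 237·25/340 = 17.4265
Stratum 3 (≥ Bachelor's): n = 516; a·d/n = 41·287/516 = 22.8043; b·c/n = 123·65/516 = 15.4942
OR_MH = (2.5063 + 3.8971 + 22.8043) / (6.6139 + 17.4265 + 15.4942) = 29.2077 / 39.5346 = 0.73879

0.74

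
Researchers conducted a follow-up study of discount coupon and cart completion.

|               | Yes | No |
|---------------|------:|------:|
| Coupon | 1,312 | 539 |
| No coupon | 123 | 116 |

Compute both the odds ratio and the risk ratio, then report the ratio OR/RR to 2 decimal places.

1.67

Cells: a = 1312, b = 539, c = 123, d = 116.
OR = (1312·116)/(539·123) = 152192/66297 = 2.29561
Risk in exposed = 1312/1851 = 0.70881; risk in unexposed = 123/239 = 0.51464; RR = 1.37727
OR/RR = 2.29561 / 1.37727 = 1.66678
The outcome is not rare, so the OR lies further from 1 than the RR.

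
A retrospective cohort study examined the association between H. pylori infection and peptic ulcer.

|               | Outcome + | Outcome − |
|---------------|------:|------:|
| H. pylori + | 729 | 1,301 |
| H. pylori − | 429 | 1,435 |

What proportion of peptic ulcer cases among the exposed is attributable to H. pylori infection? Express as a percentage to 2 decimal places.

35.91

Cells: a = 729, b = 1301, c = 429, d = 1435.
Risk in exposed = 729/2030 = 0.35911; risk in unexposed = 429/1864 = 0.23015.
RR = 0.35911/0.23015 = 1.56034
AR% = (RR − 1)/RR × 100 = (1.56034 − 1)/1.56034 × 100 = 35.9115%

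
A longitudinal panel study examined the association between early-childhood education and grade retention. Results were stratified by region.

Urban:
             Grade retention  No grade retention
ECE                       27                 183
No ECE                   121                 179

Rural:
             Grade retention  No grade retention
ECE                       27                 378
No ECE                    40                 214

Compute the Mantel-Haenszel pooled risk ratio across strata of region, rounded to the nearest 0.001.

0.353

RR_MH = Σ(aᵢ·n₀ᵢ/nᵢ) / Σ(cᵢ·n₁ᵢ/nᵢ), with n₁ᵢ = aᵢ+bᵢ (exposed), n₀ᵢ = cᵢ+dᵢ (unexposed), nᵢ = n₁ᵢ+n₀ᵢ.
Stratum 1 (Urban): n₁ = 210, n₀ = 300, n = 510; a·n₀/n = 27·300/510 = 15.8824; c·n₁/n = 121·210/510 = 49.8235
Stratum 2 (Rural): n₁ = 405, n₀ = 254, n = 659; a·n₀/n = 27·254/659 = 10.4067; c·n₁/n = 40·405/659 = 24.5827
RR_MH = (15.8824 + 10.4067) / (49.8235 + 24.5827) = 26.2890 / 74.4062 = 0.35332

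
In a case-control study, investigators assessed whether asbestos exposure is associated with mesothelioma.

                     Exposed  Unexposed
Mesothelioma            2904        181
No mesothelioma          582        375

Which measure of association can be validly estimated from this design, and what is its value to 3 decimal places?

Reading the table with exposure as columns: a = 2904 (Exposed, case), b = 582 (Exposed, non-case), c = 181 (Unexposed, case), d = 375.
This is a case-control study: participants were sampled on outcome status, so risks in the source population cannot be estimated directly — relative risk is not valid here. The odds ratio is the appropriate measure.
OR = (a·d)/(b·c) = (2904 × 375) / (582 × 181) = 1089000 / 105342 = 10.33776

10.338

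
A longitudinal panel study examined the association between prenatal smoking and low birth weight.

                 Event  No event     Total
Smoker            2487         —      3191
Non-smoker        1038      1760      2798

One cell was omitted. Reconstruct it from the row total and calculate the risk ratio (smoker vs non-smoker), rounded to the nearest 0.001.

The missing cell is in the exposed row: 3191 − 2487 = 704.
So a = 2487, b = 704, c = 1038, d = 1760.
RR = [a/(a+b)] / [c/(c+d)] = (2487/3191) / (1038/2798) = 0.77938/0.37098 = 2.10087

2.101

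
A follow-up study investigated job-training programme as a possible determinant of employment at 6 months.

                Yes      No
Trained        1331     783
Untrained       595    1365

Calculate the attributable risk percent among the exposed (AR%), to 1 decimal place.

Cells: a = 1331, b = 783, c = 595, d = 1365.
Risk in exposed = 1331/2114 = 0.62961; risk in unexposed = 595/1960 = 0.30357.
RR = 0.62961/0.30357 = 2.07402
AR% = (RR − 1)/RR × 100 = (2.07402 − 1)/2.07402 × 100 = 51.7844%

51.8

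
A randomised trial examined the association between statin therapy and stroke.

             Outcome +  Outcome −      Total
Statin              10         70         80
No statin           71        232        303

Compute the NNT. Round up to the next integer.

Risk in treated group = 10/80 = 0.12500; risk in control = 71/303 = 0.23432.
Absolute risk reduction = 0.23432 − 0.12500 = 0.10932
NNT = 1 / ARR = 1 / 0.10932 = 9.147 → round up → 10

10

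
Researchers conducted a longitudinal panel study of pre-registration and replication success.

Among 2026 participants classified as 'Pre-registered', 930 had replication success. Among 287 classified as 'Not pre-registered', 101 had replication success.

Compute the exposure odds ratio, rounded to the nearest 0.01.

From the description: a = 930, b = 1096, c = 101, d = 186.
OR = (a·d)/(b·c) = (930 × 186) / (1096 × 101) = 172980 / 110696 = 1.56266
The odds of replication success are about 1.56 times as high in the pre-registered group.

1.56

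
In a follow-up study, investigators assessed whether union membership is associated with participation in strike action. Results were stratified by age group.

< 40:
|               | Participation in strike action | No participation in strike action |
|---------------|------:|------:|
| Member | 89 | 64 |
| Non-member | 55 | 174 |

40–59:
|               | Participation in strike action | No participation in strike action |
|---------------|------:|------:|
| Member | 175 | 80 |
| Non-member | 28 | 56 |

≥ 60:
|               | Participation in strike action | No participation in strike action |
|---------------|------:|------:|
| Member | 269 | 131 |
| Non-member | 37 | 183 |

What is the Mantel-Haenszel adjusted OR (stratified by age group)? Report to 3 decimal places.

OR_MH = Σ(aᵢdᵢ/nᵢ) / Σ(bᵢcᵢ/nᵢ), where nᵢ is the stratum total.
Stratum 1 (< 40): n = 382; a·d/n = 89·174/382 = 40.5393; b·c/n = 64·55/382 = 9.2147
Stratum 2 (40–59): n = 339; a·d/n = 175·56/339 = 28.9086; b·c/n = 80·28/339 = 6.6077
Stratum 3 (≥ 60): n = 620; a·d/n = 269·183/620 = 79.3984; b·c/n = 131·37/620 = 7.8177
OR_MH = (40.5393 + 28.9086 + 79.3984) / (9.2147 + 6.6077 + 7.8177) = 148.8462 / 23.6401 = 6.29635

6.296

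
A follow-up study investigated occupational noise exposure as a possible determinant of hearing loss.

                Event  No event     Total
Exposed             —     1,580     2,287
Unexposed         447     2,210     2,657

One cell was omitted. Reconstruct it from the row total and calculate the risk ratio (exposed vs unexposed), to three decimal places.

1.838

The missing cell is in the exposed row: 2287 − 1580 = 707.
So a = 707, b = 1580, c = 447, d = 2210.
RR = [a/(a+b)] / [c/(c+d)] = (707/2287) / (447/2657) = 0.30914/0.16823 = 1.83754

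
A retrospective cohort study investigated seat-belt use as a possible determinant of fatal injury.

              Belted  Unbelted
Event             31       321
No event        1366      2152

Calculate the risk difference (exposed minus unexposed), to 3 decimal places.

-0.108

Reading the table with exposure as columns: a = 31 (Belted, case), b = 1366 (Belted, non-case), c = 321 (Unbelted, case), d = 2152.
Risk in exposed = 31/1397 = 0.022190; risk in unexposed = 321/2473 = 0.129802.
Risk difference = 0.022190 − 0.129802 = -0.107611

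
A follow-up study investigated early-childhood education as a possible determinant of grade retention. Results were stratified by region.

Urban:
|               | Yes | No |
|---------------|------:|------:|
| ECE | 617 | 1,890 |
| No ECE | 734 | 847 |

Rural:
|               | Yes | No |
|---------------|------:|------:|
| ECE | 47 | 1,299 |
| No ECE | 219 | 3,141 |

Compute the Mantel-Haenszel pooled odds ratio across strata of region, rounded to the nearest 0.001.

0.398

OR_MH = Σ(aᵢdᵢ/nᵢ) / Σ(bᵢcᵢ/nᵢ), where nᵢ is the stratum total.
Stratum 1 (Urban): n = 4088; a·d/n = 617·847/4088 = 127.8373; b·c/n = 1890·734/4088 = 339.3493
Stratum 2 (Rural): n = 4706; a·d/n = 47·3141/4706 = 31.3700; b·c/n = 1299·219/4706 = 60.4507
OR_MH = (127.8373 + 31.3700) / (339.3493 + 60.4507) = 159.2073 / 399.8000 = 0.39822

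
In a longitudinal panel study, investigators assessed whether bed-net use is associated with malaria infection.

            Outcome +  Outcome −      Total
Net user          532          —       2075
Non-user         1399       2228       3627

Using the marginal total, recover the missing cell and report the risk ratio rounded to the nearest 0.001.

0.665

The missing cell is in the exposed row: 2075 − 532 = 1543.
So a = 532, b = 1543, c = 1399, d = 2228.
RR = [a/(a+b)] / [c/(c+d)] = (532/2075) / (1399/3627) = 0.25639/0.38572 = 0.66470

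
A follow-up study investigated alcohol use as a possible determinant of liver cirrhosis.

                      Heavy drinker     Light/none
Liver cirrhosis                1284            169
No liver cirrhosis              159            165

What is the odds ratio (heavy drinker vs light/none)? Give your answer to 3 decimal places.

Reading the table with exposure as columns: a = 1284 (Heavy drinker, case), b = 159 (Heavy drinker, non-case), c = 169 (Light/none, case), d = 165.
OR = (a·d)/(b·c) = (1284 × 165) / (159 × 169) = 211860 / 26871 = 7.88434
The odds of liver cirrhosis are about 7.88 times as high in the heavy drinker group.

7.884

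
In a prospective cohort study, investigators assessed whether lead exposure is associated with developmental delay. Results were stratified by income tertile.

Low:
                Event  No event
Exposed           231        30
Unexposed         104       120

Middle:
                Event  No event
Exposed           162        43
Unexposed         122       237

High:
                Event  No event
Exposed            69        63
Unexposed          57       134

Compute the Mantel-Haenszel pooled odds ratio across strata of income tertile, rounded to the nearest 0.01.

5.73

OR_MH = Σ(aᵢdᵢ/nᵢ) / Σ(bᵢcᵢ/nᵢ), where nᵢ is the stratum total.
Stratum 1 (Low): n = 485; a·d/n = 231·120/485 = 57.1546; b·c/n = 30·104/485 = 6.4330
Stratum 2 (Middle): n = 564; a·d/n = 162·237/564 = 68.0745; b·c/n = 43·122/564 = 9.3014
Stratum 3 (High): n = 323; a·d/n = 69·134/323 = 28.6254; b·c/n = 63·57/323 = 11.1176
OR_MH = (57.1546 + 68.0745 + 28.6254) / (6.4330 + 9.3014 + 11.1176) = 153.8545 / 26.8521 = 5.72971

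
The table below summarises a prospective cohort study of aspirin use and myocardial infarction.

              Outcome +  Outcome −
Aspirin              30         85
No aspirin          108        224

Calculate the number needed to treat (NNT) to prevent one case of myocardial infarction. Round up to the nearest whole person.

Risk in treated group = 30/115 = 0.26087; risk in control = 108/332 = 0.32530.
Absolute risk reduction = 0.32530 − 0.26087 = 0.06443
NNT = 1 / ARR = 1 / 0.06443 = 15.520 → round up → 16

16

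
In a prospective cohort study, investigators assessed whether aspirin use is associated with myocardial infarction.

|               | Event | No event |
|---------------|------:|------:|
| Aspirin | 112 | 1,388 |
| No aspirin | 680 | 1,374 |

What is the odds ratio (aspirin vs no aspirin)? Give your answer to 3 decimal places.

0.163

Cells: a = 112, b = 1388, c = 680, d = 1374.
OR = (a·d)/(b·c) = (112 × 1374) / (1388 × 680) = 153888 / 943840 = 0.16304
Exposure is associated with lower odds of myocardial infarction (OR = 0.16 < 1).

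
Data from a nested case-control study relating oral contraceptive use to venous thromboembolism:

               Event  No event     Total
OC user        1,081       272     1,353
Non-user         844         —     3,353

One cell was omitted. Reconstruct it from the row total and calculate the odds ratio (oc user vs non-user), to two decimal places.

11.81

The missing cell is in the unexposed row: 3353 − 844 = 2509.
So a = 1081, b = 272, c = 844, d = 2509.
OR = (a·d)/(b·c) = (1081 × 2509) / (272 × 844) = 2712229 / 229568 = 11.81449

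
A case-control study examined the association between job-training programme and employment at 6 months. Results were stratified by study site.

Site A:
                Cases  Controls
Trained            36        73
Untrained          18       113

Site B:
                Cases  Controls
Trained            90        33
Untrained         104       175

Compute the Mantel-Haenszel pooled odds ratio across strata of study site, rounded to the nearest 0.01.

4.01

OR_MH = Σ(aᵢdᵢ/nᵢ) / Σ(bᵢcᵢ/nᵢ), where nᵢ is the stratum total.
Stratum 1 (Site A): n = 240; a·d/n = 36·113/240 = 16.9500; b·c/n = 73·18/240 = 5.4750
Stratum 2 (Site B): n = 402; a·d/n = 90·175/402 = 39.1791; b·c/n = 33·104/402 = 8.5373
OR_MH = (16.9500 + 39.1791) / (5.4750 + 8.5373) = 56.1291 / 14.0123 = 4.00570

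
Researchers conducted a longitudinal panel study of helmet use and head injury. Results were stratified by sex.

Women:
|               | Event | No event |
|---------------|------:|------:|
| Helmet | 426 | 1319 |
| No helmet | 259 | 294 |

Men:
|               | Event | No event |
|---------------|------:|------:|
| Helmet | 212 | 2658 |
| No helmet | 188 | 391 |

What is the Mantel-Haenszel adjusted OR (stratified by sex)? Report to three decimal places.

0.268

OR_MH = Σ(aᵢdᵢ/nᵢ) / Σ(bᵢcᵢ/nᵢ), where nᵢ is the stratum total.
Stratum 1 (Women): n = 2298; a·d/n = 426·294/2298 = 54.5013; b·c/n = 1319·259/2298 = 148.6601
Stratum 2 (Men): n = 3449; a·d/n = 212·391/3449 = 24.0336; b·c/n = 2658·188/3449 = 144.8837
OR_MH = (54.5013 + 24.0336) / (148.6601 + 144.8837) = 78.5349 / 293.5439 = 0.26754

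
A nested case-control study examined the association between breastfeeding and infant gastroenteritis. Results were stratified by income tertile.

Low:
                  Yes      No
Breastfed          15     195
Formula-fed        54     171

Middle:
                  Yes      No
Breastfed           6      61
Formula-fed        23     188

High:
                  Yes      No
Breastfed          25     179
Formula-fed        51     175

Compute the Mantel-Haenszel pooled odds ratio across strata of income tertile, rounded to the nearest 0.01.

0.40

OR_MH = Σ(aᵢdᵢ/nᵢ) / Σ(bᵢcᵢ/nᵢ), where nᵢ is the stratum total.
Stratum 1 (Low): n = 435; a·d/n = 15·171/435 = 5.8966; b·c/n = 195·54/435 = 24.2069
Stratum 2 (Middle): n = 278; a·d/n = 6·188/278 = 4.0576; b·c/n = 61·23/278 = 5.0468
Stratum 3 (High): n = 430; a·d/n = 25·175/430 = 10.1744; b·c/n = 179·51/430 = 21.2302
OR_MH = (5.8966 + 4.0576 + 10.1744) / (24.2069 + 5.0468 + 21.2302) = 20.1285 / 50.4839 = 0.39871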